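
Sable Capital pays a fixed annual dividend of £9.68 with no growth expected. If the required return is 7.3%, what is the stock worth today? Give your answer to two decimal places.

Zero-growth DDM (perpetuity): P₀ = D/r = 9.68 / 0.073 = 132.6027

£132.60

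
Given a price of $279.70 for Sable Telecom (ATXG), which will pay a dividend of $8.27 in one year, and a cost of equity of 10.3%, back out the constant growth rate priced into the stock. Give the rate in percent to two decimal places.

7.34%

From P₀ = D₁/(r − g), the implied growth is g = r − D₁/P₀.
g = 0.103 − 8.27/279.70 = 0.103 − 0.02957 = 0.07343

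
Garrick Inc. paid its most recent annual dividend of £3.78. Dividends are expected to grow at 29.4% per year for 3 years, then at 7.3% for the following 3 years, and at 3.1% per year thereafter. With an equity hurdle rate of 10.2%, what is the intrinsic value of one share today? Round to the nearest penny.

Three-stage DDM. Project D₁…D_6; terminal Gordon value at t=6 with g = 0.031; discount at r = 0.102.
D_1 = 4.8913
D_2 = 6.3294
D_3 = 8.1902
D_4 = 8.7881
D_5 = 9.4296
D_6 = 10.1180
TV_6 = 10.4316/(0.102−0.031) = 146.9245
P₀ = Σ Dₜ/(1+r)ᵗ + TV_6/(1+r)^6 = 115.2170

£115.22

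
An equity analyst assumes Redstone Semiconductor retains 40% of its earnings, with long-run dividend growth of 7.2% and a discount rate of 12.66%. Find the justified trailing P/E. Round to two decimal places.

11.78

Payout ratio b = 1 − 0.40 = 0.60.
Justified trailing P/E = b(1+g)/(r−g) = 0.60×(1+0.072)/(0.1266−0.072) = 11.7802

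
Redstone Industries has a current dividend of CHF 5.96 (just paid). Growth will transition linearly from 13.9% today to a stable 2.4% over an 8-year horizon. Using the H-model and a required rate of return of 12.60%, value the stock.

CHF 86.71

H-model: P₀ = D₀[(1+g_L) + H(g_S−g_L)]/(r−g_L), with H = 8/2 = 4.
P₀ = 5.96 × [(1+0.024) + 4×(0.139−0.024)] / (0.126−0.024)
   = 5.96 × 1.4840 / 0.102 = 86.7122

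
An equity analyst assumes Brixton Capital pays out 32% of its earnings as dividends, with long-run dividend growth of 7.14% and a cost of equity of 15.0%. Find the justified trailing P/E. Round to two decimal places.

Justified trailing P/E = b(1+g)/(r−g) = 0.32×(1+0.0714)/(0.15−0.0714) = 4.3619

4.36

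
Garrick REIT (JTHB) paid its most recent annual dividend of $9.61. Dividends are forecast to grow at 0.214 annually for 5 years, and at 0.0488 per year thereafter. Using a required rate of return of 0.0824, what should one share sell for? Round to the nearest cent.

$601.08

Two-stage DDM. Project D₁…D_5 at 0.214, terminal growth 0.0488, discount at r = 0.0824.
D_1 = 11.6665
D_2 = 14.1632
D_3 = 17.1941
D_4 = 20.8736
D_5 = 25.3406
Terminal value at t=5: TV = D_6/(r−g) = 26.5772/(0.0824−0.0488) = 790.9886
P₀ = 11.6665/(1+0.0824)^1 + 14.1632/(1+0.0824)^2 + 17.1941/(1+0.0824)^3 + 20.8736/(1+0.0824)^4 + 25.3406/(1+0.0824)^5 + 790.9886/(1+0.0824)^5 = 601.0808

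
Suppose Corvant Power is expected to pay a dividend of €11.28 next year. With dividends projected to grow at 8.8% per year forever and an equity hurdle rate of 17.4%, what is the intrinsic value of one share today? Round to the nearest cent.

Gordon growth model: P₀ = D₁/(r − g), with D₁ = 11.28 given directly.
P₀ = 11.2800 / (0.174 − 0.088) = 11.2800 / 0.086 = 131.1628

€131.16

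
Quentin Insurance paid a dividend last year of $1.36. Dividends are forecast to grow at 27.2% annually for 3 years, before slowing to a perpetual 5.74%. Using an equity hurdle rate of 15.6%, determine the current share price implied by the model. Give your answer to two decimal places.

Two-stage DDM. Project D₁…D_3 at 0.272, terminal growth 0.0574, discount at r = 0.156.
D_1 = 1.7299
D_2 = 2.2005
D_3 = 2.7990
Terminal value at t=3: TV = D_4/(r−g) = 2.9596/(0.156−0.0574) = 30.0167
P₀ = 1.7299/(1+0.156)^1 + 2.2005/(1+0.156)^2 + 2.7990/(1+0.156)^3 + 30.0167/(1+0.156)^3 = 24.3857

$24.39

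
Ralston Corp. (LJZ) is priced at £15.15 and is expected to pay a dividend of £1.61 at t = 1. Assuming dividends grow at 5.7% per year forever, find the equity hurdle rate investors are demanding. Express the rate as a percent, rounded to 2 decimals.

16.33%

Rearranging the constant-growth DDM: r = D₁/P₀ + g.
r = 1.6100 / 15.15 + 0.057 = 0.10627 + 0.057 = 0.16327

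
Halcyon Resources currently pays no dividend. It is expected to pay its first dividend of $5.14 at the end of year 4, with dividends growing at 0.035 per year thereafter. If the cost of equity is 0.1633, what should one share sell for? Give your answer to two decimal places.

Deferred-dividend DDM. At t=3 the remaining stream is a growing perpetuity with first payment D_4 = 5.14.
V_3 = D_4/(r−g) = 5.14/(0.1633−0.035) = 40.0624
P₀ = V_3/(1+r)^3 = 40.0624/(1+0.1633)^3 = 25.4484

$25.45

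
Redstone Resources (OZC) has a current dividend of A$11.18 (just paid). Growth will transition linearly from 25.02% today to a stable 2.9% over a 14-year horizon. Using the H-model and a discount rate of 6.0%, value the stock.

H-model: P₀ = D₀[(1+g_L) + H(g_S−g_L)]/(r−g_L), with H = 14/2 = 7.
P₀ = 11.18 × [(1+0.029) + 7×(0.2502−0.029)] / (0.06−0.029)
   = 11.18 × 2.5774 / 0.031 = 929.5268

A$929.53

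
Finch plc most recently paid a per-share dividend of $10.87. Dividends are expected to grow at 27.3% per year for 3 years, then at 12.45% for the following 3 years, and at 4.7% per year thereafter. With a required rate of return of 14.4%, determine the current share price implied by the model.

$237.49

Three-stage DDM. Project D₁…D_6; terminal Gordon value at t=6 with g = 0.047; discount at r = 0.144.
D_1 = 13.8375
D_2 = 17.6152
D_3 = 22.4241
D_4 = 25.2159
D_5 = 28.3553
D_6 = 31.8855
TV_6 = 33.3841/(0.144−0.047) = 344.1661
P₀ = Σ Dₜ/(1+r)ᵗ + TV_6/(1+r)^6 = 237.4872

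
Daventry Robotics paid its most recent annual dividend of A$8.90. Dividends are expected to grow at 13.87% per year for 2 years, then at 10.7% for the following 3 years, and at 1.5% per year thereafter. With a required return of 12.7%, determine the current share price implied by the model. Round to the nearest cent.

A$122.41

Three-stage DDM. Project D₁…D_5; terminal Gordon value at t=5 with g = 0.015; discount at r = 0.127.
D_1 = 10.1344
D_2 = 11.5401
D_3 = 12.7749
D_4 = 14.1418
D_5 = 15.6549
TV_5 = 15.8898/(0.127−0.015) = 141.8729
P₀ = Σ Dₜ/(1+r)ᵗ + TV_5/(1+r)^5 = 122.4127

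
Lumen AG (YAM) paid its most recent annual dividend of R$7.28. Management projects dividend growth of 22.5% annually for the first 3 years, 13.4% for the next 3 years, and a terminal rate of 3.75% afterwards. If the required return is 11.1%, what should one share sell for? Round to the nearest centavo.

Three-stage DDM. Project D₁…D_6; terminal Gordon value at t=6 with g = 0.0375; discount at r = 0.111.
D_1 = 8.9180
D_2 = 10.9246
D_3 = 13.3826
D_4 = 15.1758
D_5 = 17.2094
D_6 = 19.5155
TV_6 = 20.2473/(0.111−0.0375) = 275.4733
P₀ = Σ Dₜ/(1+r)ᵗ + TV_6/(1+r)^6 = 203.6276

R$203.63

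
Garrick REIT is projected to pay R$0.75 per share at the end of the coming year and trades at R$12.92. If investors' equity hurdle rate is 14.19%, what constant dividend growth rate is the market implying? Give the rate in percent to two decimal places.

From P₀ = D₁/(r − g), the implied growth is g = r − D₁/P₀.
g = 0.1419 − 0.75/12.92 = 0.1419 − 0.05805 = 0.08385

8.39%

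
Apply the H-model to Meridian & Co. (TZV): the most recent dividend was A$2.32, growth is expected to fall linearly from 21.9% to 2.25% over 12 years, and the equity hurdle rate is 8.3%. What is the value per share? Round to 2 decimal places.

A$84.42

H-model: P₀ = D₀[(1+g_L) + H(g_S−g_L)]/(r−g_L), with H = 12/2 = 6.
P₀ = 2.32 × [(1+0.0225) + 6×(0.219−0.0225)] / (0.083−0.0225)
   = 2.32 × 2.2015 / 0.0605 = 84.4212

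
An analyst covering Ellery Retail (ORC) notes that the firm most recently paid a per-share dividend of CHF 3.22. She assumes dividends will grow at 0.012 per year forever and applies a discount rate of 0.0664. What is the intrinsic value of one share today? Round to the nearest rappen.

CHF 59.90

Gordon growth model: P₀ = D₁/(r − g). D₁ = 3.22 × (1 + 0.012) = 3.2586.
P₀ = 3.2586 / (0.0664 − 0.012) = 3.2586 / 0.0544 = 59.9015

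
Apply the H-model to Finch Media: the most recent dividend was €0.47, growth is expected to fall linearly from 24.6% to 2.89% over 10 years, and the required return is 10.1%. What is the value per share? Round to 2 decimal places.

€13.78

H-model: P₀ = D₀[(1+g_L) + H(g_S−g_L)]/(r−g_L), with H = 10/2 = 5.
P₀ = 0.47 × [(1+0.0289) + 5×(0.246−0.0289)] / (0.101−0.0289)
   = 0.47 × 2.1144 / 0.0721 = 13.7832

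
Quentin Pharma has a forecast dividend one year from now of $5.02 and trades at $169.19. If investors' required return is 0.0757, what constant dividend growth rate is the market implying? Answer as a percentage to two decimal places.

4.60%

From P₀ = D₁/(r − g), the implied growth is g = r − D₁/P₀.
g = 0.0757 − 5.02/169.19 = 0.0757 − 0.02967 = 0.04603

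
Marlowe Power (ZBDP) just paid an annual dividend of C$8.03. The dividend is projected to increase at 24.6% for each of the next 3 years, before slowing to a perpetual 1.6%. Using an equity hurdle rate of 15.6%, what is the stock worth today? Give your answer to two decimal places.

C$101.01

Two-stage DDM. Project D₁…D_3 at 0.246, terminal growth 0.016, discount at r = 0.156.
D_1 = 10.0054
D_2 = 12.4667
D_3 = 15.5335
Terminal value at t=3: TV = D_4/(r−g) = 15.7820/(0.156−0.016) = 112.7289
P₀ = 10.0054/(1+0.156)^1 + 12.4667/(1+0.156)^2 + 15.5335/(1+0.156)^3 + 112.7289/(1+0.156)^3 = 101.0125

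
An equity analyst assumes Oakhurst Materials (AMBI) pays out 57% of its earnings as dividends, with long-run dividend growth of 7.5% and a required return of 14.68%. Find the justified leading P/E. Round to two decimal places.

7.94

Justified leading P/E = b/(r−g) = 0.57/(0.1468−0.075) = 7.9387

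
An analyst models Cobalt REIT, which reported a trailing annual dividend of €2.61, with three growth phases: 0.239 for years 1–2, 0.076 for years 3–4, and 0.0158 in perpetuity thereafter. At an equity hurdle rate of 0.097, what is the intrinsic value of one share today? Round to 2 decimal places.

€52.82

Three-stage DDM. Project D₁…D_4; terminal Gordon value at t=4 with g = 0.0158; discount at r = 0.097.
D_1 = 3.2338
D_2 = 4.0067
D_3 = 4.3112
D_4 = 4.6388
TV_4 = 4.7121/(0.097−0.0158) = 58.0310
P₀ = Σ Dₜ/(1+r)ᵗ + TV_4/(1+r)^4 = 52.8174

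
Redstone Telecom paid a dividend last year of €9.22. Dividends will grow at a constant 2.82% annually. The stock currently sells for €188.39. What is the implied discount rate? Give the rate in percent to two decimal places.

7.85%

Rearranging the constant-growth DDM: r = D₁/P₀ + g.
D₁ = 9.22 × (1 + 0.0282) = 9.4800.
r = 9.4800 / 188.39 + 0.0282 = 0.05032 + 0.0282 = 0.07852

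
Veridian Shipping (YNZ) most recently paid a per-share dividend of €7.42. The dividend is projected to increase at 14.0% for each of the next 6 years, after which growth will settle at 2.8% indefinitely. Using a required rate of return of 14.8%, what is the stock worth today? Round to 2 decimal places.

Two-stage DDM. Project D₁…D_6 at 0.14, terminal growth 0.028, discount at r = 0.148.
D_1 = 8.4588
D_2 = 9.6430
D_3 = 10.9931
D_4 = 12.5321
D_5 = 14.2866
D_6 = 16.2867
Terminal value at t=6: TV = D_7/(r−g) = 16.7427/(0.148−0.028) = 139.5227
P₀ = 8.4588/(1+0.148)^1 + 9.6430/(1+0.148)^2 + 10.9931/(1+0.148)^3 + 12.5321/(1+0.148)^4 + 14.2866/(1+0.148)^5 + 16.2867/(1+0.148)^6 + 139.5227/(1+0.148)^6 = 104.3995

€104.40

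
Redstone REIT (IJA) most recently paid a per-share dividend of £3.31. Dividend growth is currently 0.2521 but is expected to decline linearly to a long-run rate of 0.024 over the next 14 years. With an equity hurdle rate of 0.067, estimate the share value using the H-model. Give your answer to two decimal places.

H-model: P₀ = D₀[(1+g_L) + H(g_S−g_L)]/(r−g_L), with H = 14/2 = 7.
P₀ = 3.31 × [(1+0.024) + 7×(0.2521−0.024)] / (0.067−0.024)
   = 3.31 × 2.6207 / 0.043 = 201.7330

£201.73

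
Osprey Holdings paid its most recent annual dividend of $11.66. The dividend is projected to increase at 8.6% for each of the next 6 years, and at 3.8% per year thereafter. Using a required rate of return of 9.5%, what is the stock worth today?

Two-stage DDM. Project D₁…D_6 at 0.086, terminal growth 0.038, discount at r = 0.095.
D_1 = 12.6628
D_2 = 13.7518
D_3 = 14.9344
D_4 = 16.2188
D_5 = 17.6136
D_6 = 19.1283
Terminal value at t=6: TV = D_7/(r−g) = 19.8552/(0.095−0.038) = 348.3373
P₀ = 12.6628/(1+0.095)^1 + 13.7518/(1+0.095)^2 + 14.9344/(1+0.095)^3 + 16.2188/(1+0.095)^4 + 17.6136/(1+0.095)^5 + 19.1283/(1+0.095)^6 + 348.3373/(1+0.095)^6 = 270.0511

$270.05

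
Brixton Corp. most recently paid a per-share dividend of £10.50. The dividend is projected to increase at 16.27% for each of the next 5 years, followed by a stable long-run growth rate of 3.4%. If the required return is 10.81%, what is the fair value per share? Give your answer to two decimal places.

£247.14

Two-stage DDM. Project D₁…D_5 at 0.1627, terminal growth 0.034, discount at r = 0.1081.
D_1 = 12.2084
D_2 = 14.1946
D_3 = 16.5041
D_4 = 19.1893
D_5 = 22.3114
Terminal value at t=5: TV = D_6/(r−g) = 23.0700/(0.1081−0.034) = 311.3365
P₀ = 12.2084/(1+0.1081)^1 + 14.1946/(1+0.1081)^2 + 16.5041/(1+0.1081)^3 + 19.1893/(1+0.1081)^4 + 22.3114/(1+0.1081)^5 + 311.3365/(1+0.1081)^5 = 247.1421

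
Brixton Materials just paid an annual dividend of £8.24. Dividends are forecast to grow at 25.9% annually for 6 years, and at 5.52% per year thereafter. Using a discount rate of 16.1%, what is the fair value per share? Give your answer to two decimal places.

£199.92

Two-stage DDM. Project D₁…D_6 at 0.259, terminal growth 0.0552, discount at r = 0.161.
D_1 = 10.3742
D_2 = 13.0611
D_3 = 16.4439
D_4 = 20.7028
D_5 = 26.0649
D_6 = 32.8157
Terminal value at t=6: TV = D_7/(r−g) = 34.6271/(0.161−0.0552) = 327.2885
P₀ = 10.3742/(1+0.161)^1 + 13.0611/(1+0.161)^2 + 16.4439/(1+0.161)^3 + 20.7028/(1+0.161)^4 + 26.0649/(1+0.161)^5 + 32.8157/(1+0.161)^6 + 327.2885/(1+0.161)^6 = 199.9239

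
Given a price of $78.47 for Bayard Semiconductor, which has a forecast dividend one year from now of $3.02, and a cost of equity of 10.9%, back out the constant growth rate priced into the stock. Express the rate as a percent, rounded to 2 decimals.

7.05%

From P₀ = D₁/(r − g), the implied growth is g = r − D₁/P₀.
g = 0.109 − 3.02/78.47 = 0.109 − 0.03849 = 0.07051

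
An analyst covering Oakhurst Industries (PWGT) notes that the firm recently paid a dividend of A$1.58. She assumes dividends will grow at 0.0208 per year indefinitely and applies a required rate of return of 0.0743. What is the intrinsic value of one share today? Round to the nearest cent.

Gordon growth model: P₀ = D₁/(r − g). D₁ = 1.58 × (1 + 0.0208) = 1.6129.
P₀ = 1.6129 / (0.0743 − 0.0208) = 1.6129 / 0.0535 = 30.1470

A$30.15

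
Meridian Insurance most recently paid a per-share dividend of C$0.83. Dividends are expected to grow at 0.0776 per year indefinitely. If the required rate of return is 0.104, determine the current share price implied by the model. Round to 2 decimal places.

C$33.88

Gordon growth model: P₀ = D₁/(r − g). D₁ = 0.83 × (1 + 0.0776) = 0.8944.
P₀ = 0.8944 / (0.104 − 0.0776) = 0.8944 / 0.0264 = 33.8791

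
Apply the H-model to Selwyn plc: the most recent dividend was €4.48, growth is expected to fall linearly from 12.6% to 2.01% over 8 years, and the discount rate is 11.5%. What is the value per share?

€68.15

H-model: P₀ = D₀[(1+g_L) + H(g_S−g_L)]/(r−g_L), with H = 8/2 = 4.
P₀ = 4.48 × [(1+0.0201) + 4×(0.126−0.0201)] / (0.115−0.0201)
   = 4.48 × 1.4437 / 0.0949 = 68.1536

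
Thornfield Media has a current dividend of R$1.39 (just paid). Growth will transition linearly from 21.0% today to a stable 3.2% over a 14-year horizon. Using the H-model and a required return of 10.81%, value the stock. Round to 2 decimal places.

H-model: P₀ = D₀[(1+g_L) + H(g_S−g_L)]/(r−g_L), with H = 14/2 = 7.
P₀ = 1.39 × [(1+0.032) + 7×(0.21−0.032)] / (0.1081−0.032)
   = 1.39 × 2.2780 / 0.0761 = 41.6087

R$41.61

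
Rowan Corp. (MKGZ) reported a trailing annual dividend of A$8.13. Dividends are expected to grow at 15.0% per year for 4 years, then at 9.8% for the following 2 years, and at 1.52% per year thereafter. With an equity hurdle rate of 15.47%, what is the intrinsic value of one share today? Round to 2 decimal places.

Three-stage DDM. Project D₁…D_6; terminal Gordon value at t=6 with g = 0.0152; discount at r = 0.1547.
D_1 = 9.3495
D_2 = 10.7519
D_3 = 12.3647
D_4 = 14.2194
D_5 = 15.6129
D_6 = 17.1430
TV_6 = 17.4036/(0.1547−0.0152) = 124.7567
P₀ = Σ Dₜ/(1+r)ᵗ + TV_6/(1+r)^6 = 99.6602

A$99.66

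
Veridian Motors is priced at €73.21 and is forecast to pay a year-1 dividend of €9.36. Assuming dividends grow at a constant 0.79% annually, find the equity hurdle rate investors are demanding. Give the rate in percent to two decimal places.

Rearranging the constant-growth DDM: r = D₁/P₀ + g.
r = 9.3600 / 73.21 + 0.0079 = 0.12785 + 0.0079 = 0.13575

13.58%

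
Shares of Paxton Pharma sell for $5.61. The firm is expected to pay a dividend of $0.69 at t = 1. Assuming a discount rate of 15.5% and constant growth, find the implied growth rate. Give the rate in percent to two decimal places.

From P₀ = D₁/(r − g), the implied growth is g = r − D₁/P₀.
g = 0.155 − 0.69/5.61 = 0.155 − 0.12299 = 0.03201

3.20%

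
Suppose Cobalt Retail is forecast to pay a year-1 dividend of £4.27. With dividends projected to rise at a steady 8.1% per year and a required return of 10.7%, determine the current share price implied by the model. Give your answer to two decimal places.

£164.23

Gordon growth model: P₀ = D₁/(r − g), with D₁ = 4.27 given directly.
P₀ = 4.2700 / (0.107 − 0.081) = 4.2700 / 0.026 = 164.2308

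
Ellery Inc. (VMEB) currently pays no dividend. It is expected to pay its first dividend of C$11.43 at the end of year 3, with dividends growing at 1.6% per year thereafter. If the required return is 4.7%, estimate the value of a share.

C$336.35

Deferred-dividend DDM. At t=2 the remaining stream is a growing perpetuity with first payment D_3 = 11.43.
V_2 = D_3/(r−g) = 11.43/(0.047−0.016) = 368.7097
P₀ = V_2/(1+r)^2 = 368.7097/(1+0.047)^2 = 336.3498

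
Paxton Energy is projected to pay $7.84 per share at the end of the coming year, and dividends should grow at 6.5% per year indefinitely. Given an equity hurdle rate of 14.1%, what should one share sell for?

$103.16

Gordon growth model: P₀ = D₁/(r − g), with D₁ = 7.84 given directly.
P₀ = 7.8400 / (0.141 − 0.065) = 7.8400 / 0.076 = 103.1579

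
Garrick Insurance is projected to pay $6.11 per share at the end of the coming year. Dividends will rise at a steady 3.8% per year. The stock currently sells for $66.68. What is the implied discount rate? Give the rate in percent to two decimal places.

Rearranging the constant-growth DDM: r = D₁/P₀ + g.
r = 6.1100 / 66.68 + 0.038 = 0.09163 + 0.038 = 0.12963

12.96%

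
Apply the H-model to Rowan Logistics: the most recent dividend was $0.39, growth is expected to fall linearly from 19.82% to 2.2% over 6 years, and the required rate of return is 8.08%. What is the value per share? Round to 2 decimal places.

$10.28

H-model: P₀ = D₀[(1+g_L) + H(g_S−g_L)]/(r−g_L), with H = 6/2 = 3.
P₀ = 0.39 × [(1+0.022) + 3×(0.1982−0.022)] / (0.0808−0.022)
   = 0.39 × 1.5506 / 0.0588 = 10.2846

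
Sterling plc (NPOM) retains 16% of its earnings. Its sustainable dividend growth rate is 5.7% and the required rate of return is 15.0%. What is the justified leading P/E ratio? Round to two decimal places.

9.03

Payout ratio b = 1 − 0.16 = 0.84.
Justified leading P/E = b/(r−g) = 0.84/(0.15−0.057) = 9.0323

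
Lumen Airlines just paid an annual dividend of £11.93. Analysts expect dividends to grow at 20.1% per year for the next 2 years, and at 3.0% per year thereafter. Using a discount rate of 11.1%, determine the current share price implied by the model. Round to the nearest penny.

£204.11

Two-stage DDM. Project D₁…D_2 at 0.201, terminal growth 0.03, discount at r = 0.111.
D_1 = 14.3279
D_2 = 17.2078
Terminal value at t=2: TV = D_3/(r−g) = 17.7241/(0.111−0.03) = 218.8158
P₀ = 14.3279/(1+0.111)^1 + 17.2078/(1+0.111)^2 + 218.8158/(1+0.111)^2 = 204.1138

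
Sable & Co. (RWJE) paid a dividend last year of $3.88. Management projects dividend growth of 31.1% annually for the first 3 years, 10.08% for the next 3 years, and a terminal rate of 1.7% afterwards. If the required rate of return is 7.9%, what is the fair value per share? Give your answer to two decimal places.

$160.35

Three-stage DDM. Project D₁…D_6; terminal Gordon value at t=6 with g = 0.017; discount at r = 0.079.
D_1 = 5.0867
D_2 = 6.6686
D_3 = 8.7426
D_4 = 9.6238
D_5 = 10.5939
D_6 = 11.6618
TV_6 = 11.8600/(0.079−0.017) = 191.2909
P₀ = Σ Dₜ/(1+r)ᵗ + TV_6/(1+r)^6 = 160.3526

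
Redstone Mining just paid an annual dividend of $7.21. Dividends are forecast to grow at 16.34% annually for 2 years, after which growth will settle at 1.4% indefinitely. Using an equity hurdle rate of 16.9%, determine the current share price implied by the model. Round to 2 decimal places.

$61.03

Two-stage DDM. Project D₁…D_2 at 0.1634, terminal growth 0.014, discount at r = 0.169.
D_1 = 8.3881
D_2 = 9.7587
Terminal value at t=2: TV = D_3/(r−g) = 9.8954/(0.169−0.014) = 63.8410
P₀ = 8.3881/(1+0.169)^1 + 9.7587/(1+0.169)^2 + 63.8410/(1+0.169)^2 = 61.0331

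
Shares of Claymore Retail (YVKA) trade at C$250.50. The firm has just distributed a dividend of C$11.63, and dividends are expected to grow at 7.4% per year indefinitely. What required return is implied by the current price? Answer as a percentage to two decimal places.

12.39%

Rearranging the constant-growth DDM: r = D₁/P₀ + g.
D₁ = 11.63 × (1 + 0.074) = 12.4906.
r = 12.4906 / 250.50 + 0.074 = 0.04986 + 0.074 = 0.12386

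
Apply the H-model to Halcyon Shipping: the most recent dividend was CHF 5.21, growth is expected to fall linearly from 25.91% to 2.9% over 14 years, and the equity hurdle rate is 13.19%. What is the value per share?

H-model: P₀ = D₀[(1+g_L) + H(g_S−g_L)]/(r−g_L), with H = 14/2 = 7.
P₀ = 5.21 × [(1+0.029) + 7×(0.2591−0.029)] / (0.1319−0.029)
   = 5.21 × 2.6397 / 0.1029 = 133.6524

CHF 133.65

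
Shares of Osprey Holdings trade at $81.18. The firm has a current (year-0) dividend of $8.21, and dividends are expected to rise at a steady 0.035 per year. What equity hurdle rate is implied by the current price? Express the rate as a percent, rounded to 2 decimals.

Rearranging the constant-growth DDM: r = D₁/P₀ + g.
D₁ = 8.21 × (1 + 0.035) = 8.4974.
r = 8.4974 / 81.18 + 0.035 = 0.10467 + 0.035 = 0.13967

13.97%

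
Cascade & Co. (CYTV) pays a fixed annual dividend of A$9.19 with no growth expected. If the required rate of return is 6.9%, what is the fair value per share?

Zero-growth DDM (perpetuity): P₀ = D/r = 9.19 / 0.069 = 133.1884

A$133.19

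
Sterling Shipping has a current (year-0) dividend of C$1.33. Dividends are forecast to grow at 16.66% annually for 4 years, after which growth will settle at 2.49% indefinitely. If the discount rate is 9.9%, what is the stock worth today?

C$29.55

Two-stage DDM. Project D₁…D_4 at 0.1666, terminal growth 0.0249, discount at r = 0.099.
D_1 = 1.5516
D_2 = 1.8101
D_3 = 2.1116
D_4 = 2.4634
Terminal value at t=4: TV = D_5/(r−g) = 2.5248/(0.099−0.0249) = 34.0724
P₀ = 1.5516/(1+0.099)^1 + 1.8101/(1+0.099)^2 + 2.1116/(1+0.099)^3 + 2.4634/(1+0.099)^4 + 34.0724/(1+0.099)^4 = 29.5467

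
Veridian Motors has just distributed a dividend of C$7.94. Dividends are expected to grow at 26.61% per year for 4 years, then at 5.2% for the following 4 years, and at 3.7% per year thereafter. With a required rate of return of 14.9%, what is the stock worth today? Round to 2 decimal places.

Three-stage DDM. Project D₁…D_8; terminal Gordon value at t=8 with g = 0.037; discount at r = 0.149.
D_1 = 10.0528
D_2 = 12.7279
D_3 = 16.1148
D_4 = 20.4029
D_5 = 21.4639
D_6 = 22.5800
D_7 = 23.7542
D_8 = 24.9894
TV_8 = 25.9140/(0.149−0.037) = 231.3749
P₀ = Σ Dₜ/(1+r)ᵗ + TV_8/(1+r)^8 = 154.6264

C$154.63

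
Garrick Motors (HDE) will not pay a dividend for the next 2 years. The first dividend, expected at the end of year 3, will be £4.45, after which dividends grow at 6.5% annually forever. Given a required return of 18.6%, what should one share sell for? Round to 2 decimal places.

Deferred-dividend DDM. At t=2 the remaining stream is a growing perpetuity with first payment D_3 = 4.45.
V_2 = D_3/(r−g) = 4.45/(0.186−0.065) = 36.7769
P₀ = V_2/(1+r)^2 = 36.7769/(1+0.186)^2 = 26.1460

£26.15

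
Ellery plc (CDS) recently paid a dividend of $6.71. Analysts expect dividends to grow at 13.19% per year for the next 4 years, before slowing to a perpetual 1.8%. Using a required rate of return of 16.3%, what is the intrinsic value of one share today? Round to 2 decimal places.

$67.36

Two-stage DDM. Project D₁…D_4 at 0.1319, terminal growth 0.018, discount at r = 0.163.
D_1 = 7.5950
D_2 = 8.5968
D_3 = 9.7308
D_4 = 11.0142
Terminal value at t=4: TV = D_5/(r−g) = 11.2125/(0.163−0.018) = 77.3276
P₀ = 7.5950/(1+0.163)^1 + 8.5968/(1+0.163)^2 + 9.7308/(1+0.163)^3 + 11.0142/(1+0.163)^4 + 77.3276/(1+0.163)^4 = 67.3614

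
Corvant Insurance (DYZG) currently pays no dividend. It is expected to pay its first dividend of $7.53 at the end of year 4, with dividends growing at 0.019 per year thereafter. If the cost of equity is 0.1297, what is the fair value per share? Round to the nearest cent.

$47.18

Deferred-dividend DDM. At t=3 the remaining stream is a growing perpetuity with first payment D_4 = 7.53.
V_3 = D_4/(r−g) = 7.53/(0.1297−0.019) = 68.0217
P₀ = V_3/(1+r)^3 = 68.0217/(1+0.1297)^3 = 47.1800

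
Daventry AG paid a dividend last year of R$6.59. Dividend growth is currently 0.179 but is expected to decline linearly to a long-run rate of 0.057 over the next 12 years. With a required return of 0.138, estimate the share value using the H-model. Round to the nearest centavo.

H-model: P₀ = D₀[(1+g_L) + H(g_S−g_L)]/(r−g_L), with H = 12/2 = 6.
P₀ = 6.59 × [(1+0.057) + 6×(0.179−0.057)] / (0.138−0.057)
   = 6.59 × 1.7890 / 0.081 = 145.5495

R$145.55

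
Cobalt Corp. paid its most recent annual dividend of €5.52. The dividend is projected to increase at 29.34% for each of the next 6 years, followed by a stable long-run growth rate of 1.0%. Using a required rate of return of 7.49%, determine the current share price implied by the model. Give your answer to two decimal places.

Two-stage DDM. Project D₁…D_6 at 0.2934, terminal growth 0.01, discount at r = 0.0749.
D_1 = 7.1396
D_2 = 9.2343
D_3 = 11.9437
D_4 = 15.4479
D_5 = 19.9804
D_6 = 25.8426
Terminal value at t=6: TV = D_7/(r−g) = 26.1010/(0.0749−0.01) = 402.1730
P₀ = 7.1396/(1+0.0749)^1 + 9.2343/(1+0.0749)^2 + 11.9437/(1+0.0749)^3 + 15.4479/(1+0.0749)^4 + 19.9804/(1+0.0749)^5 + 25.8426/(1+0.0749)^6 + 402.1730/(1+0.0749)^6 = 327.2394

€327.24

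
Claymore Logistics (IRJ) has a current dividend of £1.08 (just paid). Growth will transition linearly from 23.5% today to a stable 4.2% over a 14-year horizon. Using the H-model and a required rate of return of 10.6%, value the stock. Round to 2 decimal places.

H-model: P₀ = D₀[(1+g_L) + H(g_S−g_L)]/(r−g_L), with H = 14/2 = 7.
P₀ = 1.08 × [(1+0.042) + 7×(0.235−0.042)] / (0.106−0.042)
   = 1.08 × 2.3930 / 0.064 = 40.3819

£40.38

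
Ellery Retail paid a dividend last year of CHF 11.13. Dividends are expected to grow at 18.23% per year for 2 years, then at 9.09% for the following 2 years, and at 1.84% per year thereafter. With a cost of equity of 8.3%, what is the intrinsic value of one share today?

Three-stage DDM. Project D₁…D_4; terminal Gordon value at t=4 with g = 0.0184; discount at r = 0.083.
D_1 = 13.1590
D_2 = 15.5579
D_3 = 16.9721
D_4 = 18.5149
TV_4 = 18.8555/(0.083−0.0184) = 291.8813
P₀ = Σ Dₜ/(1+r)ᵗ + TV_4/(1+r)^4 = 264.4094

CHF 264.41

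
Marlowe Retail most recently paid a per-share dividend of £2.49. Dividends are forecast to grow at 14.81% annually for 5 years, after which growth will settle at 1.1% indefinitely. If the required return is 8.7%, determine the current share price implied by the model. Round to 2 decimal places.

Two-stage DDM. Project D₁…D_5 at 0.1481, terminal growth 0.011, discount at r = 0.087.
D_1 = 2.8588
D_2 = 3.2822
D_3 = 3.7682
D_4 = 4.3263
D_5 = 4.9670
Terminal value at t=5: TV = D_6/(r−g) = 5.0217/(0.087−0.011) = 66.0747
P₀ = 2.8588/(1+0.087)^1 + 3.2822/(1+0.087)^2 + 3.7682/(1+0.087)^3 + 4.3263/(1+0.087)^4 + 4.9670/(1+0.087)^5 + 66.0747/(1+0.087)^5 = 58.2535

£58.25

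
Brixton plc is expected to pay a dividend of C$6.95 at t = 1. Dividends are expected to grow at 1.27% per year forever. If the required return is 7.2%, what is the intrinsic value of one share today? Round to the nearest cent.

C$117.20

Gordon growth model: P₀ = D₁/(r − g), with D₁ = 6.95 given directly.
P₀ = 6.9500 / (0.072 − 0.0127) = 6.9500 / 0.0593 = 117.2007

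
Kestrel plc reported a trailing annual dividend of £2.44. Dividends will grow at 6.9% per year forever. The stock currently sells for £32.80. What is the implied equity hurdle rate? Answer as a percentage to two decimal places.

Rearranging the constant-growth DDM: r = D₁/P₀ + g.
D₁ = 2.44 × (1 + 0.069) = 2.6084.
r = 2.6084 / 32.80 + 0.069 = 0.07952 + 0.069 = 0.14852

14.85%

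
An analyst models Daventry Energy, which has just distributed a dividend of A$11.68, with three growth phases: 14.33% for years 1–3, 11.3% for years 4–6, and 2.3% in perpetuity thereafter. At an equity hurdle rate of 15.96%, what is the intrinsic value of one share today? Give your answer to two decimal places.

Three-stage DDM. Project D₁…D_6; terminal Gordon value at t=6 with g = 0.023; discount at r = 0.1596.
D_1 = 13.3537
D_2 = 15.2673
D_3 = 17.4551
D_4 = 19.4276
D_5 = 21.6229
D_6 = 24.0663
TV_6 = 24.6198/(0.1596−0.023) = 180.2328
P₀ = Σ Dₜ/(1+r)ᵗ + TV_6/(1+r)^6 = 139.1480

A$139.15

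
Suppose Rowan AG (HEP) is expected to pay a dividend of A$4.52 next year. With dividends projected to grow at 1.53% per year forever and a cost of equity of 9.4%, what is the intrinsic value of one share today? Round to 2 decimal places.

A$57.43

Gordon growth model: P₀ = D₁/(r − g), with D₁ = 4.52 given directly.
P₀ = 4.5200 / (0.094 − 0.0153) = 4.5200 / 0.0787 = 57.4333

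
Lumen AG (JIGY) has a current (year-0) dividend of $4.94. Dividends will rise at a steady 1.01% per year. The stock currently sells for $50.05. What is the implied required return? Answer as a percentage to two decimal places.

10.98%

Rearranging the constant-growth DDM: r = D₁/P₀ + g.
D₁ = 4.94 × (1 + 0.0101) = 4.9899.
r = 4.9899 / 50.05 + 0.0101 = 0.09970 + 0.0101 = 0.10980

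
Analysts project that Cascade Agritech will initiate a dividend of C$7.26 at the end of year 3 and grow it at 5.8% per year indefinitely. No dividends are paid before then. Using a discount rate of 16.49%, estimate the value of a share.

C$50.05

Deferred-dividend DDM. At t=2 the remaining stream is a growing perpetuity with first payment D_3 = 7.26.
V_2 = D_3/(r−g) = 7.26/(0.1649−0.058) = 67.9139
P₀ = V_2/(1+r)^2 = 67.9139/(1+0.1649)^2 = 50.0474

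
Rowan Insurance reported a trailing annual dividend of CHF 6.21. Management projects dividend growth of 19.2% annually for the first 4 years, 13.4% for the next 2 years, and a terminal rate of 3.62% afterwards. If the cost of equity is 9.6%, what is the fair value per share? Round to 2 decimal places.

Three-stage DDM. Project D₁…D_6; terminal Gordon value at t=6 with g = 0.0362; discount at r = 0.096.
D_1 = 7.4023
D_2 = 8.8236
D_3 = 10.5177
D_4 = 12.5371
D_5 = 14.2171
D_6 = 16.1221
TV_6 = 16.7058/(0.096−0.0362) = 279.3606
P₀ = Σ Dₜ/(1+r)ᵗ + TV_6/(1+r)^6 = 210.2452

CHF 210.25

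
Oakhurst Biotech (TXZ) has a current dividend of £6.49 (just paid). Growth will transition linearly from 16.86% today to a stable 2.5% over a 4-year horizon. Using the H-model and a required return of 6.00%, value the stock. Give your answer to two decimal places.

£243.32

H-model: P₀ = D₀[(1+g_L) + H(g_S−g_L)]/(r−g_L), with H = 4/2 = 2.
P₀ = 6.49 × [(1+0.025) + 2×(0.1686−0.025)] / (0.06−0.025)
   = 6.49 × 1.3122 / 0.035 = 243.3194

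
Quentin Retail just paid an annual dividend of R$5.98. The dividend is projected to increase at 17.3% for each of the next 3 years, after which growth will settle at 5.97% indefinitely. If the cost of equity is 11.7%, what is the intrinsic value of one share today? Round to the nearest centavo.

Two-stage DDM. Project D₁…D_3 at 0.173, terminal growth 0.0597, discount at r = 0.117.
D_1 = 7.0145
D_2 = 8.2281
D_3 = 9.6515
Terminal value at t=3: TV = D_4/(r−g) = 10.2277/(0.117−0.0597) = 178.4940
P₀ = 7.0145/(1+0.117)^1 + 8.2281/(1+0.117)^2 + 9.6515/(1+0.117)^3 + 178.4940/(1+0.117)^3 = 147.8746

R$147.87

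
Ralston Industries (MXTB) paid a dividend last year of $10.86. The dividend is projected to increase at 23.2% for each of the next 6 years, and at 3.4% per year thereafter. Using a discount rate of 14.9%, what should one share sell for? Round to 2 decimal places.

Two-stage DDM. Project D₁…D_6 at 0.232, terminal growth 0.034, discount at r = 0.149.
D_1 = 13.3795
D_2 = 16.4836
D_3 = 20.3078
D_4 = 25.0192
D_5 = 30.8236
D_6 = 37.9747
Terminal value at t=6: TV = D_7/(r−g) = 39.2658/(0.149−0.034) = 341.4419
P₀ = 13.3795/(1+0.149)^1 + 16.4836/(1+0.149)^2 + 20.3078/(1+0.149)^3 + 25.0192/(1+0.149)^4 + 30.8236/(1+0.149)^5 + 37.9747/(1+0.149)^6 + 341.4419/(1+0.149)^6 = 232.1546

$232.15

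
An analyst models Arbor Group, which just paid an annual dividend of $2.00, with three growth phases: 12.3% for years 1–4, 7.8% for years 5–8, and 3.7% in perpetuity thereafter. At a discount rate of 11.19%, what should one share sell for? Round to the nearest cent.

Three-stage DDM. Project D₁…D_8; terminal Gordon value at t=8 with g = 0.037; discount at r = 0.1119.
D_1 = 2.2460
D_2 = 2.5223
D_3 = 2.8325
D_4 = 3.1809
D_5 = 3.4290
D_6 = 3.6965
D_7 = 3.9848
D_8 = 4.2956
TV_8 = 4.4545/(0.1119−0.037) = 59.4732
P₀ = Σ Dₜ/(1+r)ᵗ + TV_8/(1+r)^8 = 41.3668

$41.37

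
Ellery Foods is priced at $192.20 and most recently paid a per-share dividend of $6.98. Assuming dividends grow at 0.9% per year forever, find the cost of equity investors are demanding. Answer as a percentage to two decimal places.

Rearranging the constant-growth DDM: r = D₁/P₀ + g.
D₁ = 6.98 × (1 + 0.009) = 7.0428.
r = 7.0428 / 192.20 + 0.009 = 0.03664 + 0.009 = 0.04564

4.56%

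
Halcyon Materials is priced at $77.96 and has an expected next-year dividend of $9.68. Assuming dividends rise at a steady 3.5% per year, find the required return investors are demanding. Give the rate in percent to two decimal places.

15.92%

Rearranging the constant-growth DDM: r = D₁/P₀ + g.
r = 9.6800 / 77.96 + 0.035 = 0.12417 + 0.035 = 0.15917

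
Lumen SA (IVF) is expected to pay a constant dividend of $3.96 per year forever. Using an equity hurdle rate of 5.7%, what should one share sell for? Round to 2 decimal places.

Zero-growth DDM (perpetuity): P₀ = D/r = 3.96 / 0.057 = 69.4737

$69.47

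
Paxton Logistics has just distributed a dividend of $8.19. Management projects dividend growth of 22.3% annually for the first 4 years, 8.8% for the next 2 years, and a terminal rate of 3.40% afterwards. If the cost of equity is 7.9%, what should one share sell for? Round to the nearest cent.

$388.43

Three-stage DDM. Project D₁…D_6; terminal Gordon value at t=6 with g = 0.034; discount at r = 0.079.
D_1 = 10.0164
D_2 = 12.2500
D_3 = 14.9818
D_4 = 18.3227
D_5 = 19.9351
D_6 = 21.6894
TV_6 = 22.4268/(0.079−0.034) = 498.3742
P₀ = Σ Dₜ/(1+r)ᵗ + TV_6/(1+r)^6 = 388.4342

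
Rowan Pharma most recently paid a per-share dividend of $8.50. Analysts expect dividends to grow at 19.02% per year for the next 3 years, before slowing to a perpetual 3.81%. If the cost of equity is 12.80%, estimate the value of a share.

$143.72

Two-stage DDM. Project D₁…D_3 at 0.1902, terminal growth 0.0381, discount at r = 0.128.
D_1 = 10.1167
D_2 = 12.0409
D_3 = 14.3311
Terminal value at t=3: TV = D_4/(r−g) = 14.8771/(0.128−0.0381) = 165.4849
P₀ = 10.1167/(1+0.128)^1 + 12.0409/(1+0.128)^2 + 14.3311/(1+0.128)^3 + 165.4849/(1+0.128)^3 = 143.7175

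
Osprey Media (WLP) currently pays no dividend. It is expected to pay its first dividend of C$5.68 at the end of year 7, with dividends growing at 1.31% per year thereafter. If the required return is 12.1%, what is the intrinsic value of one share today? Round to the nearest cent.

Deferred-dividend DDM. At t=6 the remaining stream is a growing perpetuity with first payment D_7 = 5.68.
V_6 = D_7/(r−g) = 5.68/(0.121−0.0131) = 52.6413
P₀ = V_6/(1+r)^6 = 52.6413/(1+0.121)^6 = 26.5273

C$26.53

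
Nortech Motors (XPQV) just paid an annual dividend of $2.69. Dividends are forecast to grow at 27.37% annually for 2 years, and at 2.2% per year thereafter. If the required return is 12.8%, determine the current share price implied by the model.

$39.54

Two-stage DDM. Project D₁…D_2 at 0.2737, terminal growth 0.022, discount at r = 0.128.
D_1 = 3.4263
D_2 = 4.3640
Terminal value at t=2: TV = D_3/(r−g) = 4.4600/(0.128−0.022) = 42.0757
P₀ = 3.4263/(1+0.128)^1 + 4.3640/(1+0.128)^2 + 42.0757/(1+0.128)^2 = 39.5357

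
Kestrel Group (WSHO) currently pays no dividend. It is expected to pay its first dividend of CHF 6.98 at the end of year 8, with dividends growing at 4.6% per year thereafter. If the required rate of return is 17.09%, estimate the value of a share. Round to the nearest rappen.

CHF 18.52

Deferred-dividend DDM. At t=7 the remaining stream is a growing perpetuity with first payment D_8 = 6.98.
V_7 = D_8/(r−g) = 6.98/(0.1709−0.046) = 55.8847
P₀ = V_7/(1+r)^7 = 55.8847/(1+0.1709)^7 = 18.5206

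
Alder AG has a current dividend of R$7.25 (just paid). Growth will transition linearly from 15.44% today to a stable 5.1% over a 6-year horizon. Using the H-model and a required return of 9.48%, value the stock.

R$225.31

H-model: P₀ = D₀[(1+g_L) + H(g_S−g_L)]/(r−g_L), with H = 6/2 = 3.
P₀ = 7.25 × [(1+0.051) + 3×(0.1544−0.051)] / (0.0948−0.051)
   = 7.25 × 1.3612 / 0.0438 = 225.3128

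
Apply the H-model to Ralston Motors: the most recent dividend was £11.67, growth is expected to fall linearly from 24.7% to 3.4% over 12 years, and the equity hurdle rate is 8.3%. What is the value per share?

H-model: P₀ = D₀[(1+g_L) + H(g_S−g_L)]/(r−g_L), with H = 12/2 = 6.
P₀ = 11.67 × [(1+0.034) + 6×(0.247−0.034)] / (0.083−0.034)
   = 11.67 × 2.3120 / 0.049 = 550.6335

£550.63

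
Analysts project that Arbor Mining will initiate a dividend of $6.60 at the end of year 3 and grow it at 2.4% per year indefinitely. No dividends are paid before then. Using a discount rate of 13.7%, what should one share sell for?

$45.18

Deferred-dividend DDM. At t=2 the remaining stream is a growing perpetuity with first payment D_3 = 6.60.
V_2 = D_3/(r−g) = 6.60/(0.137−0.024) = 58.4071
P₀ = V_2/(1+r)^2 = 58.4071/(1+0.137)^2 = 45.1798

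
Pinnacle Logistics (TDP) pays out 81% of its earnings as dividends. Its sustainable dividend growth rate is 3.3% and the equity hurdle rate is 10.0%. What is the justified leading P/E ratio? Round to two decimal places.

Justified leading P/E = b/(r−g) = 0.81/(0.1−0.033) = 12.0896

12.09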